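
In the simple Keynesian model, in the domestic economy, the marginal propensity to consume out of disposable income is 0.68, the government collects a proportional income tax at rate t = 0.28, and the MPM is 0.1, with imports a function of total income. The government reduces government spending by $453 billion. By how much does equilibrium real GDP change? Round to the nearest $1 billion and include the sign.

−$742 billion

Expenditure multiplier = 1/(1 − c(1−t) + m) = 1/(1 − 0.68×0.72 + 0.1) = 1/0.6104 ≈ 1.638.
ΔY = k × ΔG = (−$453 billion) / 0.6104 ≈ −$742 billion.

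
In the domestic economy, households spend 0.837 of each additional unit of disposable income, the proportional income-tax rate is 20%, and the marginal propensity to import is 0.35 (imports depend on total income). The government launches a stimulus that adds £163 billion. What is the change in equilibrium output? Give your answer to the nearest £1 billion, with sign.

+£240 billion

Government-spending multiplier = 1/(1 − c(1−t) + m) = 1/(1 − 0.837×0.8 + 0.35) = 1/0.6804 ≈ 1.47.
ΔY = k × ΔG = (+£163 billion) / 0.6804 ≈ +£240 billion.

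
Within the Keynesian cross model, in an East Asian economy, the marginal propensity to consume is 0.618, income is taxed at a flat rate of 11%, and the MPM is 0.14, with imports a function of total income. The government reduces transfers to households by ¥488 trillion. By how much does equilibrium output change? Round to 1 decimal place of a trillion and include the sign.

−¥511.2 trillion

The transfer change shifts disposable income by −¥488 trillion, so first-round consumption changes by c·ΔTR = 0.618 × (−¥488 trillion) = −¥301.584 trillion.
Expenditure multiplier = 1/(1 − c(1−t) + m) = 1/(1 − 0.618×0.89 + 0.14) = 1/0.58998 ≈ 1.695.
The transfer multiplier is c × k ≈ 1.047, so ΔY = k × (c·ΔTR) = (−¥301.584 trillion) / 0.58998 ≈ −¥511.2 trillion.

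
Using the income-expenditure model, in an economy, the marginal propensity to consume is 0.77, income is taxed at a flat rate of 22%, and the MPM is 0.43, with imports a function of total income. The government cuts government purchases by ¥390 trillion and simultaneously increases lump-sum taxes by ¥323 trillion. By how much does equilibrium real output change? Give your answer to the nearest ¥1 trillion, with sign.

Expenditure multiplier = 1/(1 − c(1−t) + m) = 1/(1 − 0.77×0.78 + 0.43) = 1/0.8294 ≈ 1.206.
ΔG contributes k·ΔG = (−¥390 trillion) / 0.8294 ≈ −¥470.2 trillion.
ΔT of +¥323 trillion changes first-round spending by −c·ΔT = −¥248.71 trillion, contributing k·(−c·ΔT) = (−¥248.71 trillion) / 0.8294 ≈ −¥299.9 trillion.
Net ΔY = k(ΔG − c·ΔT) = (−¥638.71 trillion) / 0.8294 ≈ −¥770 trillion.

−¥770 trillion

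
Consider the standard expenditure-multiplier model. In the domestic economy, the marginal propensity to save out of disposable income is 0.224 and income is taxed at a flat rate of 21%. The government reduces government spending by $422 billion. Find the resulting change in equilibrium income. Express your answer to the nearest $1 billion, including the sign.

MPC = 1 − MPS = 1 − 0.224 = 0.776.
Spending multiplier = 1/(1 − c(1−t)) = 1/(1 − 0.776×0.79) = 1/0.38696 ≈ 2.584.
ΔY = k × ΔG = (−$422 billion) / 0.38696 ≈ −$1,091 billion.

−$1,091 billion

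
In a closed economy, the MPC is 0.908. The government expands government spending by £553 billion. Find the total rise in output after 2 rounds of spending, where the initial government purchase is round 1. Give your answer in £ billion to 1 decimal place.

£1,055.1 billion

Round 1 adds ΔG = £553 billion; each later round is MPC = 0.908 times the previous.
After 2 rounds: 553 + 502.124 = ΔG·(1 − c^2)/(1 − c) = 553 × (1 − 0.824464)/0.092 ≈ £1,055.1 billion.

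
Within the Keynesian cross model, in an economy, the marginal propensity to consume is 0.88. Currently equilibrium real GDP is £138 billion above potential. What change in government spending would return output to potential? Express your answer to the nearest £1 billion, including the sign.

Spending multiplier = 1/(1 − MPC) = 1/(1 − 0.88) = 1/0.12 ≈ 8.333.
Need ΔY = −£138 billion, so ΔG = ΔY/k = (−£138 billion) × 0.12 ≈ −£17 billion.
The government should cut government spending by £17 billion.

−£17 billion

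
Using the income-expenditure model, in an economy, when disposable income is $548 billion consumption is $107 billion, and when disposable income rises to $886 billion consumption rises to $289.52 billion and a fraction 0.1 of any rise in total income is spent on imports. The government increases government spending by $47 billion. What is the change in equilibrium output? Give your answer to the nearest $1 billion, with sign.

MPC = ΔC/ΔYd = (289.52 − 107)/(886 − 548) = 182.52/338 = 0.54.
Government-spending multiplier = 1/(1 − c + m) = 1/(1 − 0.54 + 0.1) = 1/0.56 ≈ 1.786.
ΔY = k × ΔG = (+$47 billion) / 0.56 ≈ +$84 billion.

+$84 billion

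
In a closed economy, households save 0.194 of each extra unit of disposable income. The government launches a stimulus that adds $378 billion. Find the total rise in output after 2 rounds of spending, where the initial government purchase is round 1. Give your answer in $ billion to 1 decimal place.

$682.7 billion

MPC = 1 − MPS = 1 − 0.194 = 0.806.
Round 1 adds ΔG = $378 billion; each later round is MPC = 0.806 times the previous.
After 2 rounds: 378 + 304.668 = ΔG·(1 − c^2)/(1 − c) = 378 × (1 − 0.649636)/0.194 ≈ $682.7 billion.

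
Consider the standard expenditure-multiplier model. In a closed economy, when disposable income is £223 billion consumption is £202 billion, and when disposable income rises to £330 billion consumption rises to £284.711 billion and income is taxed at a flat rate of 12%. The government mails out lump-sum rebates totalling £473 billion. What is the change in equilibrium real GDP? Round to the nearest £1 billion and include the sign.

+£1,143 billion

MPC = ΔC/ΔYd = (284.711 − 202)/(330 − 223) = 82.711/107 = 0.773.
A lump-sum tax change of −£473 billion shifts disposable income by +£473 billion; first-round consumption changes by −c × ΔT = −0.773 × (−£473 billion) = +£365.629 billion.
Expenditure multiplier = 1/(1 − c(1−t)) = 1/(1 − 0.773×0.88) = 1/0.31976 ≈ 3.127.
The tax multiplier is −c × k ≈ −2.417, so ΔY = k × (−c·ΔT) = (+£365.629 billion) / 0.31976 ≈ +£1,143 billion.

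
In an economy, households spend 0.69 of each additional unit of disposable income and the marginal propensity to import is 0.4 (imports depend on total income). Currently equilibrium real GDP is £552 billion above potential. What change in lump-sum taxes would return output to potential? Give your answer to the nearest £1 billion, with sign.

+£568 billion

Spending multiplier = 1/(1 − c + m) = 1/(1 − 0.69 + 0.4) = 1/0.71 ≈ 1.408.
Tax multiplier = −c·k = −0.69/0.71 ≈ −0.972. Need ΔY = −£552 billion, so ΔT = ΔY/(−c·k) = −(−£552 billion) × 0.71 / 0.69 = +£568 billion.
The government should raise lump-sum taxes by £568 billion.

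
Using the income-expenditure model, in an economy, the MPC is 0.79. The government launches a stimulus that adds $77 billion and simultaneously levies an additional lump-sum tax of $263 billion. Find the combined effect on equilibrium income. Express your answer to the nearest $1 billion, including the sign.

−$623 billion

Expenditure multiplier = 1/(1 − MPC) = 1/(1 − 0.79) = 1/0.21 ≈ 4.762.
ΔG contributes k·ΔG = (+$77 billion) / 0.21 ≈ +$366.7 billion.
ΔT of +$263 billion changes first-round spending by −c·ΔT = −$207.77 billion, contributing k·(−c·ΔT) = (−$207.77 billion) / 0.21 ≈ −$989.4 billion.
Net ΔY = k(ΔG − c·ΔT) = (−$130.77 billion) / 0.21 ≈ −$623 billion.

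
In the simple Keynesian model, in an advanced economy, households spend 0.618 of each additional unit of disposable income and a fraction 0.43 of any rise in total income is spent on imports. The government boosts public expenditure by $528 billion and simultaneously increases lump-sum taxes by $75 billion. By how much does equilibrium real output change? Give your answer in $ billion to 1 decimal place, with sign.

+$593.2 billion

Expenditure multiplier = 1/(1 − c + m) = 1/(1 − 0.618 + 0.43) = 1/0.812 ≈ 1.232.
ΔG contributes k·ΔG = (+$528 billion) / 0.812 ≈ +$650.2 billion.
ΔT of +$75 billion changes first-round spending by −c·ΔT = −$46.35 billion, contributing k·(−c·ΔT) = (−$46.35 billion) / 0.812 ≈ −$57.1 billion.
Net ΔY = k(ΔG − c·ΔT) = (+$481.65 billion) / 0.812 ≈ +$593.2 billion.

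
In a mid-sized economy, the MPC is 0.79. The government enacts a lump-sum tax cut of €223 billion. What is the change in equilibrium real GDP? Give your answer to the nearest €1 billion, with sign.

A lump-sum tax change of −€223 billion shifts disposable income by +€223 billion; first-round consumption changes by −c × ΔT = −0.79 × (−€223 billion) = +€176.17 billion.
Expenditure multiplier = 1/(1 − MPC) = 1/(1 − 0.79) = 1/0.21 ≈ 4.762.
The tax multiplier is −c × k ≈ −3.762, so ΔY = k × (−c·ΔT) = (+€176.17 billion) / 0.21 ≈ +€839 billion.

+€839 billion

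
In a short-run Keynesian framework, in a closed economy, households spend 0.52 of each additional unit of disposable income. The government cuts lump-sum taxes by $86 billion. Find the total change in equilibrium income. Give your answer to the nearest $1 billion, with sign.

+$93 billion

A lump-sum tax change of −$86 billion shifts disposable income by +$86 billion; first-round consumption changes by −c × ΔT = −0.52 × (−$86 billion) = +$44.72 billion.
Expenditure multiplier = 1/(1 − MPC) = 1/(1 − 0.52) = 1/0.48 ≈ 2.083.
The tax multiplier is −c × k ≈ −1.083, so ΔY = k × (−c·ΔT) = (+$44.72 billion) / 0.48 ≈ +$93 billion.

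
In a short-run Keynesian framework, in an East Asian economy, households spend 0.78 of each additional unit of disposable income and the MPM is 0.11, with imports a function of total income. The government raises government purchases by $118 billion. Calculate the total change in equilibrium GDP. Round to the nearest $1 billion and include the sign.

+$358 billion

Spending multiplier = 1/(1 − c + m) = 1/(1 − 0.78 + 0.11) = 1/0.33 ≈ 3.03.
ΔY = k × ΔG = (+$118 billion) / 0.33 ≈ +$358 billion.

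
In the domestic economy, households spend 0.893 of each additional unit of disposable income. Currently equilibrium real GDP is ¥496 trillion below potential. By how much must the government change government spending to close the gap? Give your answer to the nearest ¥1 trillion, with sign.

Spending multiplier = 1/(1 − MPC) = 1/(1 − 0.893) = 1/0.107 ≈ 9.346.
Need ΔY = +¥496 trillion, so ΔG = ΔY/k = (+¥496 trillion) × 0.107 ≈ +¥53 trillion.
The government should increase government spending by ¥53 trillion.

+¥53 trillion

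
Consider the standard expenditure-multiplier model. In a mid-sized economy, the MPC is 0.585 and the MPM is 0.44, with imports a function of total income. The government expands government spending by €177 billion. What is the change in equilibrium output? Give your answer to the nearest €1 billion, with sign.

Government-spending multiplier = 1/(1 − c + m) = 1/(1 − 0.585 + 0.44) = 1/0.855 ≈ 1.17.
ΔY = k × ΔG = (+€177 billion) / 0.855 ≈ +€207 billion.

+€207 billion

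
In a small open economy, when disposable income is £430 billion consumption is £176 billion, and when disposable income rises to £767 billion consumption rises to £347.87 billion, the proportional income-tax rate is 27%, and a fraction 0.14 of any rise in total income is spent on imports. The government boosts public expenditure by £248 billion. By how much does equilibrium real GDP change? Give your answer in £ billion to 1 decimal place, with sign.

+£323.0 billion

MPC = ΔC/ΔYd = (347.87 − 176)/(767 − 430) = 171.87/337 = 0.51.
Government-spending multiplier = 1/(1 − c(1−t) + m) = 1/(1 − 0.51×0.73 + 0.14) = 1/0.7677 ≈ 1.303.
ΔY = k × ΔG = (+£248 billion) / 0.7677 ≈ +£323 billion.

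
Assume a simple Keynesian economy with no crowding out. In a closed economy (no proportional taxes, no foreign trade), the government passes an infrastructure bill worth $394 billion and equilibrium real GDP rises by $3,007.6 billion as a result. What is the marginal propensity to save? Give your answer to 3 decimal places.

0.131

Implied spending multiplier k = ΔY/ΔG = 3,007.6/394 ≈ 7.6335.
Since k = 1/(1 − MPC), MPC = 1 − 1/k = 1 − ΔG/ΔY = 1 − 394/3,007.6 ≈ 0.869.
MPS = 1 − MPC = 0.131.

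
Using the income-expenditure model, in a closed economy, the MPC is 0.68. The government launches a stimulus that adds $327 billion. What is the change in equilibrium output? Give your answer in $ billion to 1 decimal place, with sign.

Spending multiplier = 1/(1 − MPC) = 1/(1 − 0.68) = 1/0.32 = 3.125.
ΔY = k × ΔG = (+$327 billion) / 0.32 ≈ +$1,021.9 billion.

+$1,021.9 billion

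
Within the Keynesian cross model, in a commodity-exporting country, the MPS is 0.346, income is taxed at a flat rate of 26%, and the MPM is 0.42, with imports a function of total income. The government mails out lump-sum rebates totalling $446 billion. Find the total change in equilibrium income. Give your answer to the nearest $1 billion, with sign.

MPC = 1 − MPS = 1 − 0.346 = 0.654.
A lump-sum tax change of −$446 billion shifts disposable income by +$446 billion; first-round consumption changes by −c × ΔT = −0.654 × (−$446 billion) = +$291.684 billion.
Expenditure multiplier = 1/(1 − c(1−t) + m) = 1/(1 − 0.654×0.74 + 0.42) = 1/0.93604 ≈ 1.068.
The tax multiplier is −c × k ≈ −0.699, so ΔY = k × (−c·ΔT) = (+$291.684 billion) / 0.93604 ≈ +$312 billion.

+$312 billion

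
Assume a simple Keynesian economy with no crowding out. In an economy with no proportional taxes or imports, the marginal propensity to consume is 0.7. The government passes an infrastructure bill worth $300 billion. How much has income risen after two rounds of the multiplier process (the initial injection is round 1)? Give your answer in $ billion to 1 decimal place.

$510.0 billion

Round 1 adds ΔG = $300 billion; each later round is MPC = 0.7 times the previous.
After 2 rounds: 300 + 210 = ΔG·(1 − c^2)/(1 − c) = 300 × (1 − 0.49)/0.3 = $510 billion.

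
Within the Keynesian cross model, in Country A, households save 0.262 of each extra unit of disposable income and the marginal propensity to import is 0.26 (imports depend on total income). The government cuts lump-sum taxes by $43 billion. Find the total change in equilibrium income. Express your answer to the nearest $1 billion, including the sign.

+$61 billion

MPC = 1 − MPS = 1 − 0.262 = 0.738.
A lump-sum tax change of −$43 billion shifts disposable income by +$43 billion; first-round consumption changes by −c × ΔT = −0.738 × (−$43 billion) = +$31.734 billion.
Expenditure multiplier = 1/(1 − c + m) = 1/(1 − 0.738 + 0.26) = 1/0.522 ≈ 1.916.
The tax multiplier is −c × k ≈ −1.414, so ΔY = k × (−c·ΔT) = (+$31.734 billion) / 0.522 ≈ +$61 billion.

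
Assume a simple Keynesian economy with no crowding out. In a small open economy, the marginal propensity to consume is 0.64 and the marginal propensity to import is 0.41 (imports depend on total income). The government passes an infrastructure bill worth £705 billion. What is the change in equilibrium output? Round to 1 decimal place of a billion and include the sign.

+£915.6 billion

Expenditure multiplier = 1/(1 − c + m) = 1/(1 − 0.64 + 0.41) = 1/0.77 ≈ 1.299.
ΔY = k × ΔG = (+£705 billion) / 0.77 ≈ +£915.6 billion.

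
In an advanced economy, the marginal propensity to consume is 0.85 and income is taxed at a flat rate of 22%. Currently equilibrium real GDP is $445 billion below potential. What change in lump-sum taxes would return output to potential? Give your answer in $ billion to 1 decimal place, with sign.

−$176.4 billion

Spending multiplier = 1/(1 − c(1−t)) = 1/(1 − 0.85×0.78) = 1/0.337 ≈ 2.967.
Tax multiplier = −c·k = −0.85/0.337 ≈ −2.522. Need ΔY = +$445 billion, so ΔT = ΔY/(−c·k) = −(+$445 billion) × 0.337 / 0.85 ≈ −$176.4 billion.
The government should cut lump-sum taxes by $176.4 billion.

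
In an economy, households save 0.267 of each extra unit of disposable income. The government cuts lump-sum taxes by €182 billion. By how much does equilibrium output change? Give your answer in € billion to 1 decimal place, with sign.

MPC = 1 − MPS = 1 − 0.267 = 0.733.
A lump-sum tax change of −€182 billion shifts disposable income by +€182 billion; first-round consumption changes by −c × ΔT = −0.733 × (−€182 billion) = +€133.406 billion.
Expenditure multiplier = 1/(1 − MPC) = 1/(1 − 0.733) = 1/0.267 ≈ 3.745.
The tax multiplier is −c × k ≈ −2.745, so ΔY = k × (−c·ΔT) = (+€133.406 billion) / 0.267 ≈ +€499.6 billion.

+€499.6 billion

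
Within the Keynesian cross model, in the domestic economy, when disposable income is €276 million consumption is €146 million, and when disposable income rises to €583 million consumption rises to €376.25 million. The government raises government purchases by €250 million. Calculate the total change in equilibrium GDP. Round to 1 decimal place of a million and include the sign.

MPC = ΔC/ΔYd = (376.25 − 146)/(583 − 276) = 230.25/307 = 0.75.
Spending multiplier = 1/(1 − MPC) = 1/(1 − 0.75) = 1/0.25 = 4.
ΔY = k × ΔG = (+€250 million) / 0.25 = +€1,000 million.

+€1,000.0 million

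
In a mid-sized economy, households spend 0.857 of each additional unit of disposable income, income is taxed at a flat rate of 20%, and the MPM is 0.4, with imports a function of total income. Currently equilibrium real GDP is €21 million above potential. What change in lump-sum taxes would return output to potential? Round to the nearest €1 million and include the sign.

+€18 million

Spending multiplier = 1/(1 − c(1−t) + m) = 1/(1 − 0.857×0.8 + 0.4) = 1/0.7144 ≈ 1.4.
Tax multiplier = −c·k = −0.857/0.7144 ≈ −1.2. Need ΔY = −€21 million, so ΔT = ΔY/(−c·k) = −(−€21 million) × 0.7144 / 0.857 ≈ +€18 million.
The government should raise lump-sum taxes by €18 million.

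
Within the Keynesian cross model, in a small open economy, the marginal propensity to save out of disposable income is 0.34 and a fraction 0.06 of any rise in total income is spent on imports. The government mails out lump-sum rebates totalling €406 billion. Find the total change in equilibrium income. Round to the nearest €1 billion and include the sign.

+€670 billion

MPC = 1 − MPS = 1 − 0.34 = 0.66.
A lump-sum tax change of −€406 billion shifts disposable income by +€406 billion; first-round consumption changes by −c × ΔT = −0.66 × (−€406 billion) = +€267.96 billion.
Expenditure multiplier = 1/(1 − c + m) = 1/(1 − 0.66 + 0.06) = 1/0.4 = 2.5.
The tax multiplier is −c × k = −1.65, so ΔY = k × (−c·ΔT) = (+€267.96 billion) / 0.4 ≈ +€670 billion.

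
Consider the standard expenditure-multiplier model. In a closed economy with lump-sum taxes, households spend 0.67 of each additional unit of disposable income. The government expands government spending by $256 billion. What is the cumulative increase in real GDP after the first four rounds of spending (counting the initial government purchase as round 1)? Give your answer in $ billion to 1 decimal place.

$619.4 billion

Round 1 adds ΔG = $256 billion; each later round is MPC = 0.67 times the previous.
After 4 rounds: 256 + 171.52 + 114.9184 + 76.995328 = ΔG·(1 − c^4)/(1 − c) = 256 × (1 − 0.20151121)/0.33 ≈ $619.4 billion.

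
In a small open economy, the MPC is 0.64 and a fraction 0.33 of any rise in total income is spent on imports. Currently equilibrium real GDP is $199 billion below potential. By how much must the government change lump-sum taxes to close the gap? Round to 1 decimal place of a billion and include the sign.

Spending multiplier = 1/(1 − c + m) = 1/(1 − 0.64 + 0.33) = 1/0.69 ≈ 1.449.
Tax multiplier = −c·k = −0.64/0.69 ≈ −0.928. Need ΔY = +$199 billion, so ΔT = ΔY/(−c·k) = −(+$199 billion) × 0.69 / 0.64 ≈ −$214.5 billion.
The government should cut lump-sum taxes by $214.5 billion.

−$214.5 billion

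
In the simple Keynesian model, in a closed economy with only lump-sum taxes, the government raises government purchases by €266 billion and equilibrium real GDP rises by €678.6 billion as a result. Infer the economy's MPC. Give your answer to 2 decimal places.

0.61

Implied spending multiplier k = ΔY/ΔG = 678.6/266 ≈ 2.5511.
Since k = 1/(1 − MPC), MPC = 1 − 1/k = 1 − ΔG/ΔY = 1 − 266/678.6 ≈ 0.61.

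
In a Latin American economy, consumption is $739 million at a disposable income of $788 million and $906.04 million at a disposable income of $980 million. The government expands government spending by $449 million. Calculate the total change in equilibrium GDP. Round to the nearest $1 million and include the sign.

MPC = ΔC/ΔYd = (906.04 − 739)/(980 − 788) = 167.04/192 = 0.87.
Spending multiplier = 1/(1 − MPC) = 1/(1 − 0.87) = 1/0.13 ≈ 7.692.
ΔY = k × ΔG = (+$449 million) / 0.13 ≈ +$3,454 million.

+$3,454 million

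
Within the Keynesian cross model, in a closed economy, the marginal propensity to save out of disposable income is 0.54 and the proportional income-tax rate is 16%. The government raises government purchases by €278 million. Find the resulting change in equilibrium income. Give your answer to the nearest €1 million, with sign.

+€453 million

MPC = 1 − MPS = 1 − 0.54 = 0.46.
Government-spending multiplier = 1/(1 − c(1−t)) = 1/(1 − 0.46×0.84) = 1/0.6136 ≈ 1.63.
ΔY = k × ΔG = (+€278 million) / 0.6136 ≈ +€453 million.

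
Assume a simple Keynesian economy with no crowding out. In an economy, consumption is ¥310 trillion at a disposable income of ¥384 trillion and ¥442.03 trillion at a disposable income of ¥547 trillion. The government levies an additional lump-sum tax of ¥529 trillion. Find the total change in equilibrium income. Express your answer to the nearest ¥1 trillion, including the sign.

MPC = ΔC/ΔYd = (442.03 − 310)/(547 − 384) = 132.03/163 = 0.81.
A lump-sum tax change of +¥529 trillion shifts disposable income by −¥529 trillion; first-round consumption changes by −c × ΔT = −0.81 × (+¥529 trillion) = −¥428.49 trillion.
Expenditure multiplier = 1/(1 − MPC) = 1/(1 − 0.81) = 1/0.19 ≈ 5.263.
The tax multiplier is −c × k ≈ −4.263, so ΔY = k × (−c·ΔT) = (−¥428.49 trillion) / 0.19 ≈ −¥2,255 trillion.

−¥2,255 trillion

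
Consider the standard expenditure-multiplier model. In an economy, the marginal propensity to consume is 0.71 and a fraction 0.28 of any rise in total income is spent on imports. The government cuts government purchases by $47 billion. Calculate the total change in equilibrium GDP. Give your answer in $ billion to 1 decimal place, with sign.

Expenditure multiplier = 1/(1 − c + m) = 1/(1 − 0.71 + 0.28) = 1/0.57 ≈ 1.754.
ΔY = k × ΔG = (−$47 billion) / 0.57 ≈ −$82.5 billion.

−$82.5 billion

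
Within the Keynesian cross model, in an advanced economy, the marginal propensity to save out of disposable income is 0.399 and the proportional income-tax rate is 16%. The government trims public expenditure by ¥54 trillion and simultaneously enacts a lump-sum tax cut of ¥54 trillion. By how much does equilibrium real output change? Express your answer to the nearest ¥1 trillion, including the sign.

−¥44 trillion

MPC = 1 − MPS = 1 − 0.399 = 0.601.
Expenditure multiplier = 1/(1 − c(1−t)) = 1/(1 − 0.601×0.84) = 1/0.49516 ≈ 2.02.
ΔG contributes k·ΔG = (−¥54 trillion) / 0.49516 ≈ −¥109.1 trillion.
ΔT of −¥54 trillion changes first-round spending by −c·ΔT = +¥32.454 trillion, contributing k·(−c·ΔT) = (+¥32.454 trillion) / 0.49516 ≈ +¥65.5 trillion.
Net ΔY = k(ΔG − c·ΔT) = (−¥21.546 trillion) / 0.49516 ≈ −¥44 trillion.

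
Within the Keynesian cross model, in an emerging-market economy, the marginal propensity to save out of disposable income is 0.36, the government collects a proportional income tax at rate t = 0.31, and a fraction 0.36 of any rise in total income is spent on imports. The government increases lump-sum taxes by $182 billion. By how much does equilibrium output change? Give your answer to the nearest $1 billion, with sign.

MPC = 1 − MPS = 1 − 0.36 = 0.64.
A lump-sum tax change of +$182 billion shifts disposable income by −$182 billion; first-round consumption changes by −c × ΔT = −0.64 × (+$182 billion) = −$116.48 billion.
Expenditure multiplier = 1/(1 − c(1−t) + m) = 1/(1 − 0.64×0.69 + 0.36) = 1/0.9184 ≈ 1.089.
The tax multiplier is −c × k ≈ −0.697, so ΔY = k × (−c·ΔT) = (−$116.48 billion) / 0.9184 ≈ −$127 billion.

−$127 billion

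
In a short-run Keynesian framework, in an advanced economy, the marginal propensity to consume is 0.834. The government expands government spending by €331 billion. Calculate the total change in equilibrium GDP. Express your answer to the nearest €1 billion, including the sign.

+€1,994 billion

Expenditure multiplier = 1/(1 − MPC) = 1/(1 − 0.834) = 1/0.166 ≈ 6.024.
ΔY = k × ΔG = (+€331 billion) / 0.166 ≈ +€1,994 billion.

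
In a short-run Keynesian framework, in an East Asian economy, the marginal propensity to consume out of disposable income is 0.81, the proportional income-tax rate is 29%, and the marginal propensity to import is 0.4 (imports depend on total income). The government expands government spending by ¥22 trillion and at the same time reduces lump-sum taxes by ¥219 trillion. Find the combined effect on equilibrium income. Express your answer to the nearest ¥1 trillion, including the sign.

+¥242 trillion

Expenditure multiplier = 1/(1 − c(1−t) + m) = 1/(1 − 0.81×0.71 + 0.4) = 1/0.8249 ≈ 1.212.
ΔG contributes k·ΔG = (+¥22 trillion) / 0.8249 ≈ +¥26.7 trillion.
ΔT of −¥219 trillion changes first-round spending by −c·ΔT = +¥177.39 trillion, contributing k·(−c·ΔT) = (+¥177.39 trillion) / 0.8249 ≈ +¥215 trillion.
Net ΔY = k(ΔG − c·ΔT) = (+¥199.39 trillion) / 0.8249 ≈ +¥242 trillion.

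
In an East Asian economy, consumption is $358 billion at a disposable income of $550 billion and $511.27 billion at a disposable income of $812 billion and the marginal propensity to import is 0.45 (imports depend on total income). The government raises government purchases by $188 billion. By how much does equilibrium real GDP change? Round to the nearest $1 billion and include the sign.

+$217 billion

MPC = ΔC/ΔYd = (511.27 − 358)/(812 − 550) = 153.27/262 = 0.585.
Government-spending multiplier = 1/(1 − c + m) = 1/(1 − 0.585 + 0.45) = 1/0.865 ≈ 1.156.
ΔY = k × ΔG = (+$188 billion) / 0.865 ≈ +$217 billion.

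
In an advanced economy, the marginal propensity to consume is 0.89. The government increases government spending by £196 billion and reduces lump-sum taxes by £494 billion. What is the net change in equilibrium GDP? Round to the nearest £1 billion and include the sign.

+£5,779 billion

Expenditure multiplier = 1/(1 − MPC) = 1/(1 − 0.89) = 1/0.11 ≈ 9.091.
ΔG contributes k·ΔG = (+£196 billion) / 0.11 ≈ +£1,781.8 billion.
ΔT of −£494 billion changes first-round spending by −c·ΔT = +£439.66 billion, contributing k·(−c·ΔT) = (+£439.66 billion) / 0.11 ≈ +£3,996.9 billion.
Net ΔY = k(ΔG − c·ΔT) = (+£635.66 billion) / 0.11 ≈ +£5,779 billion.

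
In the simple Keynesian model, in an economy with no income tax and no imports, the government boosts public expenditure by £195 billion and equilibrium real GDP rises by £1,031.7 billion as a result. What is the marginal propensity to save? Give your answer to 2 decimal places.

Implied spending multiplier k = ΔY/ΔG = 1,031.7/195 ≈ 5.2908.
Since k = 1/(1 − MPC), MPC = 1 − 1/k = 1 − ΔG/ΔY = 1 − 195/1,031.7 ≈ 0.81.
MPS = 1 − MPC = 0.19.

0.19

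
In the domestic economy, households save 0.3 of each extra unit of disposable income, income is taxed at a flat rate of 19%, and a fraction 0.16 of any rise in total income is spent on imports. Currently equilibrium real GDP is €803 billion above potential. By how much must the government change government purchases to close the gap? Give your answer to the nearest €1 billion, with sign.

MPC = 1 − MPS = 1 − 0.3 = 0.7.
Spending multiplier = 1/(1 − c(1−t) + m) = 1/(1 − 0.7×0.81 + 0.16) = 1/0.593 ≈ 1.686.
Need ΔY = −€803 billion, so ΔG = ΔY/k = (−€803 billion) × 0.593 ≈ −€476 billion.
The government should cut government purchases by €476 billion.

−€476 billion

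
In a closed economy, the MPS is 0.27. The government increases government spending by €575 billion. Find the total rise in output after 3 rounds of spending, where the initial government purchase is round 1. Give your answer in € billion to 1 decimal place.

€1,301.2 billion

MPC = 1 − MPS = 1 − 0.27 = 0.73.
Round 1 adds ΔG = €575 billion; each later round is MPC = 0.73 times the previous.
After 3 rounds: 575 + 419.75 + 306.4175 = ΔG·(1 − c^3)/(1 − c) = 575 × (1 − 0.389017)/0.27 ≈ €1,301.2 billion.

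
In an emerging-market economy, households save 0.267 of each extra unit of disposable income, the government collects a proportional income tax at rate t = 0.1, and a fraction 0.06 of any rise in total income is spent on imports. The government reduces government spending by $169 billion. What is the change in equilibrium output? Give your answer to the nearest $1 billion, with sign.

MPC = 1 − MPS = 1 − 0.267 = 0.733.
Expenditure multiplier = 1/(1 − c(1−t) + m) = 1/(1 − 0.733×0.9 + 0.06) = 1/0.4003 ≈ 2.498.
ΔY = k × ΔG = (−$169 billion) / 0.4003 ≈ −$422 billion.

−$422 billion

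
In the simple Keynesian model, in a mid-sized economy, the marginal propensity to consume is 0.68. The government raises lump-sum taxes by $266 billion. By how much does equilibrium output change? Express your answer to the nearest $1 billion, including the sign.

A lump-sum tax change of +$266 billion shifts disposable income by −$266 billion; first-round consumption changes by −c × ΔT = −0.68 × (+$266 billion) = −$180.88 billion.
Expenditure multiplier = 1/(1 − MPC) = 1/(1 − 0.68) = 1/0.32 = 3.125.
The tax multiplier is −c × k = −2.125, so ΔY = k × (−c·ΔT) = (−$180.88 billion) / 0.32 ≈ −$565 billion.

−$565 billion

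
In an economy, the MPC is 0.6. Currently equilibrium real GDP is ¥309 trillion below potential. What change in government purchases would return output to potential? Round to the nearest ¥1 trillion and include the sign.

Spending multiplier = 1/(1 − MPC) = 1/(1 − 0.6) = 1/0.4 = 2.5.
Need ΔY = +¥309 trillion, so ΔG = ΔY/k = (+¥309 trillion) × 0.4 ≈ +¥124 trillion.
The government should increase government purchases by ¥124 trillion.

+¥124 trillion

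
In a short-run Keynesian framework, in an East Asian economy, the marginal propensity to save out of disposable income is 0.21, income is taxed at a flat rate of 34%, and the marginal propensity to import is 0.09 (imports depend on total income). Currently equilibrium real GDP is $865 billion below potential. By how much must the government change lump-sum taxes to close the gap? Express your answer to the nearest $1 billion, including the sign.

MPC = 1 − MPS = 1 − 0.21 = 0.79.
Spending multiplier = 1/(1 − c(1−t) + m) = 1/(1 − 0.79×0.66 + 0.09) = 1/0.5686 ≈ 1.759.
Tax multiplier = −c·k = −0.79/0.5686 ≈ −1.389. Need ΔY = +$865 billion, so ΔT = ΔY/(−c·k) = −(+$865 billion) × 0.5686 / 0.79 ≈ −$623 billion.
The government should cut lump-sum taxes by $623 billion.

−$623 billion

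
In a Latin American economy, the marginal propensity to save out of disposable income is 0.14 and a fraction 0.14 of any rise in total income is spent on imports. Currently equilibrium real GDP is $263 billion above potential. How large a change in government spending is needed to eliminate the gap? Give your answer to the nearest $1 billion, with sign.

−$74 billion

MPC = 1 − MPS = 1 − 0.14 = 0.86.
Spending multiplier = 1/(1 − c + m) = 1/(1 − 0.86 + 0.14) = 1/0.28 ≈ 3.571.
Need ΔY = −$263 billion, so ΔG = ΔY/k = (−$263 billion) × 0.28 ≈ −$74 billion.
The government should cut government spending by $74 billion.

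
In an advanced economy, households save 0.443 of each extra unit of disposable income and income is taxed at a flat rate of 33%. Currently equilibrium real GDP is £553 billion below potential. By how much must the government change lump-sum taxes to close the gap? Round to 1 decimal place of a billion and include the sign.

−£622.3 billion

MPC = 1 − MPS = 1 − 0.443 = 0.557.
Spending multiplier = 1/(1 − c(1−t)) = 1/(1 − 0.557×0.67) = 1/0.62681 ≈ 1.595.
Tax multiplier = −c·k = −0.557/0.62681 ≈ −0.889. Need ΔY = +£553 billion, so ΔT = ΔY/(−c·k) = −(+£553 billion) × 0.62681 / 0.557 ≈ −£622.3 billion.
The government should cut lump-sum taxes by £622.3 billion.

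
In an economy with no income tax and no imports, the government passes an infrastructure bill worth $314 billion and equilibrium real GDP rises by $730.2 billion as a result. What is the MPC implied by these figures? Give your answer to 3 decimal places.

0.570

Implied spending multiplier k = ΔY/ΔG = 730.2/314 ≈ 2.3255.
Since k = 1/(1 − MPC), MPC = 1 − 1/k = 1 − ΔG/ΔY = 1 − 314/730.2 ≈ 0.570.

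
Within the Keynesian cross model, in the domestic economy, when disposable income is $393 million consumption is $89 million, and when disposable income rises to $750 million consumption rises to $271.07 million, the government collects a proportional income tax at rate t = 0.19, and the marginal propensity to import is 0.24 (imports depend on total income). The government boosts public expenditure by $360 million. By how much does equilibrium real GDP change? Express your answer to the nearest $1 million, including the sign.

MPC = ΔC/ΔYd = (271.07 − 89)/(750 − 393) = 182.07/357 = 0.51.
Spending multiplier = 1/(1 − c(1−t) + m) = 1/(1 − 0.51×0.81 + 0.24) = 1/0.8269 ≈ 1.209.
ΔY = k × ΔG = (+$360 million) / 0.8269 ≈ +$435 million.

+$435 million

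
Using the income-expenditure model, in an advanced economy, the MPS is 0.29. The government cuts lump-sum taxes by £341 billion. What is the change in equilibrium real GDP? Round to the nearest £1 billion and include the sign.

+£835 billion

MPC = 1 − MPS = 1 − 0.29 = 0.71.
A lump-sum tax change of −£341 billion shifts disposable income by +£341 billion; first-round consumption changes by −c × ΔT = −0.71 × (−£341 billion) = +£242.11 billion.
Expenditure multiplier = 1/(1 − MPC) = 1/(1 − 0.71) = 1/0.29 ≈ 3.448.
The tax multiplier is −c × k ≈ −2.448, so ΔY = k × (−c·ΔT) = (+£242.11 billion) / 0.29 ≈ +£835 billion.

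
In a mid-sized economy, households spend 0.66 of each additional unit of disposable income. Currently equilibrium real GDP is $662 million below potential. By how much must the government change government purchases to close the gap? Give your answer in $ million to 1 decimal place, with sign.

+$225.1 million

Spending multiplier = 1/(1 − MPC) = 1/(1 − 0.66) = 1/0.34 ≈ 2.941.
Need ΔY = +$662 million, so ΔG = ΔY/k = (+$662 million) × 0.34 ≈ +$225.1 million.
The government should increase government purchases by $225.1 million.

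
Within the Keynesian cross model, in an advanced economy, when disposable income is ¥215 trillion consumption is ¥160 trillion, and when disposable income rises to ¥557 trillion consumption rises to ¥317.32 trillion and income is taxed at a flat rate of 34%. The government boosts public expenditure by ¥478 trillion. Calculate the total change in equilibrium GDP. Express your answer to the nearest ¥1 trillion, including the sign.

MPC = ΔC/ΔYd = (317.32 − 160)/(557 − 215) = 157.32/342 = 0.46.
Expenditure multiplier = 1/(1 − c(1−t)) = 1/(1 − 0.46×0.66) = 1/0.6964 ≈ 1.436.
ΔY = k × ΔG = (+¥478 trillion) / 0.6964 ≈ +¥686 trillion.

+¥686 trillion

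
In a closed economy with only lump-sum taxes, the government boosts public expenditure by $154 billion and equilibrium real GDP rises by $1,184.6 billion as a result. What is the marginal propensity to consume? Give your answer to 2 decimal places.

Implied spending multiplier k = ΔY/ΔG = 1,184.6/154 ≈ 7.6922.
Since k = 1/(1 − MPC), MPC = 1 − 1/k = 1 − ΔG/ΔY = 1 − 154/1,184.6 ≈ 0.87.

0.87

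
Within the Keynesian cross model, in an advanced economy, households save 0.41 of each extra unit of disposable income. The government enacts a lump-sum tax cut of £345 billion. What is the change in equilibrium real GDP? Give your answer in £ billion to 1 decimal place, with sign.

+£496.5 billion

MPC = 1 − MPS = 1 − 0.41 = 0.59.
A lump-sum tax change of −£345 billion shifts disposable income by +£345 billion; first-round consumption changes by −c × ΔT = −0.59 × (−£345 billion) = +£203.55 billion.
Expenditure multiplier = 1/(1 − MPC) = 1/(1 − 0.59) = 1/0.41 ≈ 2.439.
The tax multiplier is −c × k ≈ −1.439, so ΔY = k × (−c·ΔT) = (+£203.55 billion) / 0.41 ≈ +£496.5 billion.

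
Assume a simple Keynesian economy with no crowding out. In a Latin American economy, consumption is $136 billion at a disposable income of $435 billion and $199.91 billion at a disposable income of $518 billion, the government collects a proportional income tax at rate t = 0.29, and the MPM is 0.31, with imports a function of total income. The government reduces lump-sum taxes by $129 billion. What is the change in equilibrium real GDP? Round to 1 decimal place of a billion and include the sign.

+$130.1 billion

MPC = ΔC/ΔYd = (199.91 − 136)/(518 − 435) = 63.91/83 = 0.77.
A lump-sum tax change of −$129 billion shifts disposable income by +$129 billion; first-round consumption changes by −c × ΔT = −0.77 × (−$129 billion) = +$99.33 billion.
Expenditure multiplier = 1/(1 − c(1−t) + m) = 1/(1 − 0.77×0.71 + 0.31) = 1/0.7633 ≈ 1.31.
The tax multiplier is −c × k ≈ −1.009, so ΔY = k × (−c·ΔT) = (+$99.33 billion) / 0.7633 ≈ +$130.1 billion.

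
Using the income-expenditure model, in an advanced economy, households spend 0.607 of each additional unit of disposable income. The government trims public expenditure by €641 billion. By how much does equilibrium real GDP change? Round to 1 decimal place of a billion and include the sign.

−€1,631.0 billion

Expenditure multiplier = 1/(1 − MPC) = 1/(1 − 0.607) = 1/0.393 ≈ 2.545.
ΔY = k × ΔG = (−€641 billion) / 0.393 ≈ −€1,631 billion.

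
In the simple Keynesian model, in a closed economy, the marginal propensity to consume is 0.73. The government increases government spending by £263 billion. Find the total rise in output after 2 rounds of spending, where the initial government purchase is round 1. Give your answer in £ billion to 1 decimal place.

£455.0 billion

Round 1 adds ΔG = £263 billion; each later round is MPC = 0.73 times the previous.
After 2 rounds: 263 + 191.99 = ΔG·(1 − c^2)/(1 − c) = 263 × (1 − 0.5329)/0.27 ≈ £455 billion.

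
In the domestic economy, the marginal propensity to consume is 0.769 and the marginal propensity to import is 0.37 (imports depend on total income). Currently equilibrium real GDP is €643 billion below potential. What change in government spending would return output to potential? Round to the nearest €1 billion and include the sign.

Spending multiplier = 1/(1 − c + m) = 1/(1 − 0.769 + 0.37) = 1/0.601 ≈ 1.664.
Need ΔY = +€643 billion, so ΔG = ΔY/k = (+€643 billion) × 0.601 ≈ +€386 billion.
The government should increase government spending by €386 billion.

+€386 billion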